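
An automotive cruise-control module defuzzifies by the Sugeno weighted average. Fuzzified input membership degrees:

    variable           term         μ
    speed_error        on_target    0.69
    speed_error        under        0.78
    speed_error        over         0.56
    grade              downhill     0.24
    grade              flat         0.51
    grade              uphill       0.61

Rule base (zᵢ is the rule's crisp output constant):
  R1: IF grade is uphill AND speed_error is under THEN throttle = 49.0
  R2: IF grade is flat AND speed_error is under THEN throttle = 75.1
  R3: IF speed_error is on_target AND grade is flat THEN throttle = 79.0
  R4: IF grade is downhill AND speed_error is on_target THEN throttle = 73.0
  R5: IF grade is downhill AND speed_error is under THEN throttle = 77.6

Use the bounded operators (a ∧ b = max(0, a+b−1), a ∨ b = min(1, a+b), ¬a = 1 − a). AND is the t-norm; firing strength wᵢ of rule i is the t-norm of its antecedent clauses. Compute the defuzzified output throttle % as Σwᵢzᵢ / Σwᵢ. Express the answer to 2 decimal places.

R1 (z=49.0): uphill=0.61, under=0.78; AND[max(0, a+b−1)] → w = 0.39
R2 (z=75.1): flat=0.51, under=0.78; AND[max(0, a+b−1)] → w = 0.29
R3 (z=79.0): on_target=0.69, flat=0.51; AND[max(0, a+b−1)] → w = 0.20
R4 (z=73.0): downhill=0.24, on_target=0.69; AND[max(0, a+b−1)] → w = 0.00
R5 (z=77.6): downhill=0.24, under=0.78; AND[max(0, a+b−1)] → w = 0.02
Weighted average = (0.39·49.0 + 0.29·75.1 + 0.20·79.0 + 0.00·73.0 + 0.02·77.6) / (0.39 + 0.29 + 0.20 + 0.00 + 0.02)
  = 58.2410 / 0.9000 = 64.71

64.71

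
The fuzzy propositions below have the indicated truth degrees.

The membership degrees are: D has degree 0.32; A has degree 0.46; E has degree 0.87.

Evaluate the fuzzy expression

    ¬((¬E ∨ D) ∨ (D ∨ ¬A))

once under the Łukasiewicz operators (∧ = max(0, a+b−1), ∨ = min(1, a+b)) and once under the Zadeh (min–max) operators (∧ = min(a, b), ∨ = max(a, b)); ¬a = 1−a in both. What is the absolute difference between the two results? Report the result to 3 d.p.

Under Łukasiewicz:
  ¬E = 1 − 0.87 = 0.13
  ¬E ∨ D = min(1, a+b) on (0.13, 0.32) = 0.45
  ¬A = 1 − 0.46 = 0.54
  D ∨ ¬A = min(1, a+b) on (0.32, 0.54) = 0.86
  (¬E ∨ D) ∨ (D ∨ ¬A) = min(1, a+b) on (0.45, 0.86) = 1.00
  ¬((¬E ∨ D) ∨ (D ∨ ¬A)) = 1 − 1.00 = 0.00
  → value = 0.0000
Under Zadeh (min–max):
  ¬E = 1 − 0.87 = 0.13
  ¬E ∨ D = max(a, b) on (0.13, 0.32) = 0.32
  ¬A = 1 − 0.46 = 0.54
  D ∨ ¬A = max(a, b) on (0.32, 0.54) = 0.54
  (¬E ∨ D) ∨ (D ∨ ¬A) = max(a, b) on (0.32, 0.54) = 0.54
  ¬((¬E ∨ D) ∨ (D ∨ ¬A)) = 1 − 0.54 = 0.46
  → value = 0.4600
|0.0000 − 0.4600| = 0.460

0.460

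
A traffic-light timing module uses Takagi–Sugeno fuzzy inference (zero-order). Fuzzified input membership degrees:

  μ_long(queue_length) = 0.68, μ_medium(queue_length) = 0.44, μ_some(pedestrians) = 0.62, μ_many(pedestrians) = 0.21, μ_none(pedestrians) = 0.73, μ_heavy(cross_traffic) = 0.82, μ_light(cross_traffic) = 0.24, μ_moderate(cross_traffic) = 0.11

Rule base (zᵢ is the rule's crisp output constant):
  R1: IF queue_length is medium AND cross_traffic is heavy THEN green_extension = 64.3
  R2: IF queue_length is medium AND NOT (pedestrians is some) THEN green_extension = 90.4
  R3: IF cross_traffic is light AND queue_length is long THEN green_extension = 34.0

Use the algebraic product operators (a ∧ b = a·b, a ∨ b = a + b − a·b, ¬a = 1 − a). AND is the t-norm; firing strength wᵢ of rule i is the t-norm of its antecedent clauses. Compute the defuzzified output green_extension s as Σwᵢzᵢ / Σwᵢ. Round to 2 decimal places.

63.46

R1 (z=64.3): medium=0.44, heavy=0.82; AND[a·b] → w = 0.3608
R2 (z=90.4): medium=0.44, ¬some=1−0.62=0.38; AND[a·b] → w = 0.1672
R3 (z=34.0): light=0.24, long=0.68; AND[a·b] → w = 0.1632
Weighted average = (0.3608·64.3 + 0.1672·90.4 + 0.1632·34.0) / (0.3608 + 0.1672 + 0.1632)
  = 43.8631 / 0.6912 = 63.46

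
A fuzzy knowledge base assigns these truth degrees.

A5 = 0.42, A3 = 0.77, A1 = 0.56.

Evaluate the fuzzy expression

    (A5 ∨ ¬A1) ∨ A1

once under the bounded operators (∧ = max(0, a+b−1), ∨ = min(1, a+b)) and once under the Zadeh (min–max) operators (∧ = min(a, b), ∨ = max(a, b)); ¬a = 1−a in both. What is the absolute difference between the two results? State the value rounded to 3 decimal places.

Under bounded:
  ¬A1 = 1 − 0.56 = 0.44
  A5 ∨ ¬A1 = min(1, a+b) on (0.42, 0.44) = 0.86
  (A5 ∨ ¬A1) ∨ A1 = min(1, a+b) on (0.86, 0.56) = 1.00
  → value = 1.0000
Under Zadeh (min–max):
  ¬A1 = 1 − 0.56 = 0.44
  A5 ∨ ¬A1 = max(a, b) on (0.42, 0.44) = 0.44
  (A5 ∨ ¬A1) ∨ A1 = max(a, b) on (0.44, 0.56) = 0.56
  → value = 0.5600
|1.0000 − 0.5600| = 0.440

0.440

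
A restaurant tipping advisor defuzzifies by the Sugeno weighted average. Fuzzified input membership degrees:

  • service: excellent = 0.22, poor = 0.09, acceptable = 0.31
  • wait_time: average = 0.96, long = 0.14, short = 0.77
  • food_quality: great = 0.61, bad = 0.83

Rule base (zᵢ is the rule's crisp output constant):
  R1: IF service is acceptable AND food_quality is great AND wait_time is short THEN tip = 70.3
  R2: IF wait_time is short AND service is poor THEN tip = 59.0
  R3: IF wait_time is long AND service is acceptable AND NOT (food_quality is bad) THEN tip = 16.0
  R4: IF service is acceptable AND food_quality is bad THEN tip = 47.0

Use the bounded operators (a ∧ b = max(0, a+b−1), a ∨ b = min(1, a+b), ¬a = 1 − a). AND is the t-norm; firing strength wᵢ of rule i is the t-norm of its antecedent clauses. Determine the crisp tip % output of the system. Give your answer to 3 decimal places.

47.000

R1 (z=70.3): acceptable=0.31, great=0.61, short=0.77; AND[max(0, a+b−1)] → w = 0.00
R2 (z=59.0): short=0.77, poor=0.09; AND[max(0, a+b−1)] → w = 0.00
R3 (z=16.0): long=0.14, acceptable=0.31, ¬bad=1−0.83=0.17; AND[max(0, a+b−1)] → w = 0.00
R4 (z=47.0): acceptable=0.31, bad=0.83; AND[max(0, a+b−1)] → w = 0.14
Weighted average = (0.00·70.3 + 0.00·59.0 + 0.00·16.0 + 0.14·47.0) / (0.00 + 0.00 + 0.00 + 0.14)
  = 6.5800 / 0.1400 = 47.000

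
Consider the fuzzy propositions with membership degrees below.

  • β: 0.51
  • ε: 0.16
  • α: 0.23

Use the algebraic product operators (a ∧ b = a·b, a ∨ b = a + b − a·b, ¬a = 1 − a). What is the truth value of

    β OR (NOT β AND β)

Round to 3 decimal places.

NOT β = 1 − 0.5100 = 0.4900
NOT β AND β = a·b on (0.4900, 0.5100) = 0.2499
β OR (NOT β AND β) = a + b − a·b on (0.5100, 0.2499) = 0.6325

0.632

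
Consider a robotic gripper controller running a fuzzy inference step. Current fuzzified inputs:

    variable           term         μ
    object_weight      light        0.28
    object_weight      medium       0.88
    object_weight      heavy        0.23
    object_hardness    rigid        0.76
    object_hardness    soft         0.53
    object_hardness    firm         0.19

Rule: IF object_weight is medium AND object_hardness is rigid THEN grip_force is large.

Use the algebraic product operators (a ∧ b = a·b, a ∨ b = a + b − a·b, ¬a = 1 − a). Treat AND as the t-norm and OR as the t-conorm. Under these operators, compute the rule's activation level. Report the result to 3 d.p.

0.669

firing strength: medium=0.88, rigid=0.76; AND[a·b] → w = 0.6688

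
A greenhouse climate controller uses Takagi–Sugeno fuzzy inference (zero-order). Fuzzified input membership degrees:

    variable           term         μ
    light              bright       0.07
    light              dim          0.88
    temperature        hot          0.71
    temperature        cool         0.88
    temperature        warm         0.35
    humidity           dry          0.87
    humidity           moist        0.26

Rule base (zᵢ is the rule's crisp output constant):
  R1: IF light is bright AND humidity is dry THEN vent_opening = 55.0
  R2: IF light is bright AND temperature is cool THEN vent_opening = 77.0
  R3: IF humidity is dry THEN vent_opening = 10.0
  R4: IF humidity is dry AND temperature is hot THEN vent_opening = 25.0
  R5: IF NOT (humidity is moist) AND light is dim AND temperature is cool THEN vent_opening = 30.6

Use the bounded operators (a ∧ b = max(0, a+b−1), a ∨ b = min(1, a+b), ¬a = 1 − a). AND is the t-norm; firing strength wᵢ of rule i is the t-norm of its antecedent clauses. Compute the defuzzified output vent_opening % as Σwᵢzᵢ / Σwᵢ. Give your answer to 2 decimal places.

R1 (z=55.0): bright=0.07, dry=0.87; AND[max(0, a+b−1)] → w = 0.00
R2 (z=77.0): bright=0.07, cool=0.88; AND[max(0, a+b−1)] → w = 0.00
R3 (z=10.0): dry=0.87 → w = 0.87
R4 (z=25.0): dry=0.87, hot=0.71; AND[max(0, a+b−1)] → w = 0.58
R5 (z=30.6): ¬moist=1−0.26=0.74, dim=0.88, cool=0.88; AND[max(0, a+b−1)] → w = 0.50
Weighted average = (0.00·55.0 + 0.00·77.0 + 0.87·10.0 + 0.58·25.0 + 0.50·30.6) / (0.00 + 0.00 + 0.87 + 0.58 + 0.50)
  = 38.5000 / 1.9500 = 19.74

19.74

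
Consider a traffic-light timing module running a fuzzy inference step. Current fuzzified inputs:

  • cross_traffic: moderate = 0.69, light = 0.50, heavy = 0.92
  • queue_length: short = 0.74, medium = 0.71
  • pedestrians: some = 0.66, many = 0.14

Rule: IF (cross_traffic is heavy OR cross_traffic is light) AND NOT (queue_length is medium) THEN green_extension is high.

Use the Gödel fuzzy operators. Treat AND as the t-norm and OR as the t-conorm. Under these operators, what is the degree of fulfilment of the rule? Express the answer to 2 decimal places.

0.29

firing strength: (heavy=0.92 OR light=0.50) = 0.92; AND[min(a, b)] with ¬medium=1−0.71=0.29 → w = 0.29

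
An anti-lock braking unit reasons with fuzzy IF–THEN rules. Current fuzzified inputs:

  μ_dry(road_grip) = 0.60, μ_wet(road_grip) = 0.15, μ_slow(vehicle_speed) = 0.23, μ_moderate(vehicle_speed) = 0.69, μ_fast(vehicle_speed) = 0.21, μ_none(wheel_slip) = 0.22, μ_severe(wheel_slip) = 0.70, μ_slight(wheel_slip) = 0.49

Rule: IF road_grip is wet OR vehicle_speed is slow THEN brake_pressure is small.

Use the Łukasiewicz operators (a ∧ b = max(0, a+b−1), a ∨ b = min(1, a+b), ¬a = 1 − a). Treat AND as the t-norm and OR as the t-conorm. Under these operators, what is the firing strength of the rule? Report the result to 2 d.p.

firing strength: wet=0.15, slow=0.23; OR[min(1, a+b)] → w = 0.38

0.38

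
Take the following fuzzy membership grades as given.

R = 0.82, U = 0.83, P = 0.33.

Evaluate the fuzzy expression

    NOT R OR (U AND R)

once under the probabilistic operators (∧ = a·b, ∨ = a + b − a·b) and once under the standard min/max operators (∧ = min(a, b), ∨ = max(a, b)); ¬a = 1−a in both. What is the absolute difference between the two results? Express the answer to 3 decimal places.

0.082

Under probabilistic:
  NOT R = 1 − 0.8200 = 0.1800
  U AND R = a·b on (0.8300, 0.8200) = 0.6806
  NOT R OR (U AND R) = a + b − a·b on (0.1800, 0.6806) = 0.7381
  → value = 0.7381
Under standard min/max:
  NOT R = 1 − 0.82 = 0.18
  U AND R = min(a, b) on (0.83, 0.82) = 0.82
  NOT R OR (U AND R) = max(a, b) on (0.18, 0.82) = 0.82
  → value = 0.8200
|0.7381 − 0.8200| = 0.082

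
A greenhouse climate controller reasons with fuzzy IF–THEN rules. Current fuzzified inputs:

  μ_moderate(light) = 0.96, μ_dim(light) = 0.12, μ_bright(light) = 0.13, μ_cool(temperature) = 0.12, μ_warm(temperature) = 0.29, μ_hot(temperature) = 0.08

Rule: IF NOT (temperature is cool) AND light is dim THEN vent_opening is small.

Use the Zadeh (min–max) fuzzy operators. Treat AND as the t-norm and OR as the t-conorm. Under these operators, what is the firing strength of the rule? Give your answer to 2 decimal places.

0.12

firing strength: ¬cool=1−0.12=0.88, dim=0.12; AND[min(a, b)] → w = 0.12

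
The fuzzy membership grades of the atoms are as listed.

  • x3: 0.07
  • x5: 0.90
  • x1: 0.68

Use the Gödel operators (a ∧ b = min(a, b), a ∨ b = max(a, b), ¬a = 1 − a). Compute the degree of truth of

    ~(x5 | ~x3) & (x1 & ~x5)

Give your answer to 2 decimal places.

~x3 = 1 − 0.07 = 0.93
x5 | ~x3 = max(a, b) on (0.90, 0.93) = 0.93
~(x5 | ~x3) = 1 − 0.93 = 0.07
~x5 = 1 − 0.90 = 0.10
x1 & ~x5 = min(a, b) on (0.68, 0.10) = 0.10
~(x5 | ~x3) & (x1 & ~x5) = min(a, b) on (0.07, 0.10) = 0.07

0.07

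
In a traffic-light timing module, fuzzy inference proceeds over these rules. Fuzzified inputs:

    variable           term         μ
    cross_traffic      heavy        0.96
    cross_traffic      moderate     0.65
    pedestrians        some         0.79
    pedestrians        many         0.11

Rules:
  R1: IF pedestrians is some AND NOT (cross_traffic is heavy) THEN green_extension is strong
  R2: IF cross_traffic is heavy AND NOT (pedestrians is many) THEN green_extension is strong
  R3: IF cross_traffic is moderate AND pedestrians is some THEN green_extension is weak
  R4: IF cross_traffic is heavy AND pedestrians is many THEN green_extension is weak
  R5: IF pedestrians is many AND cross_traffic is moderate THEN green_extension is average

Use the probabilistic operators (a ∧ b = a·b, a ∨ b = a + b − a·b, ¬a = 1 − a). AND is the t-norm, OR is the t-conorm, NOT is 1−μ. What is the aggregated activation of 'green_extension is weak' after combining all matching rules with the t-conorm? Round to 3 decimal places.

0.565

R1: some=0.79, ¬heavy=1−0.96=0.04; AND[a·b] → w = 0.0316
R2: heavy=0.96, ¬many=1−0.11=0.89; AND[a·b] → w = 0.8544
R3: moderate=0.65, some=0.79; AND[a·b] → w = 0.5135
R4: heavy=0.96, many=0.11; AND[a·b] → w = 0.1056
R5: many=0.11, moderate=0.65; AND[a·b] → w = 0.0715
Rules with consequent 'weak': {R3, R4} → strengths 0.5135, 0.1056
Aggregate via t-conorm [a + b − a·b]: 0.5649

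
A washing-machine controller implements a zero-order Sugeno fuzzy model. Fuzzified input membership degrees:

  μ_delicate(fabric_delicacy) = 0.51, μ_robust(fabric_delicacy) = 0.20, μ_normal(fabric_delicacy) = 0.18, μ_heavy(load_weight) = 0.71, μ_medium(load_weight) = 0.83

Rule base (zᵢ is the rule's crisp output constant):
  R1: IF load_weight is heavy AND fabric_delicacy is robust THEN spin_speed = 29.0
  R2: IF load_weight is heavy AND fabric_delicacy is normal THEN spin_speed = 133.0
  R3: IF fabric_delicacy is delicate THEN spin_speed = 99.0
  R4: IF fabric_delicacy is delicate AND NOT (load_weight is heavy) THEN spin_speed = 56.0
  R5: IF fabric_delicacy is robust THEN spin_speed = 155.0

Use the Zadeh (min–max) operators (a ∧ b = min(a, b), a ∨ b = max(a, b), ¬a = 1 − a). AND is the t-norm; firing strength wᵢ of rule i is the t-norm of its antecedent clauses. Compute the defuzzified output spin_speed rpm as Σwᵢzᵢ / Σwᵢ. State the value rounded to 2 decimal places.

92.37

R1 (z=29.0): heavy=0.71, robust=0.20; AND[min(a, b)] → w = 0.20
R2 (z=133.0): heavy=0.71, normal=0.18; AND[min(a, b)] → w = 0.18
R3 (z=99.0): delicate=0.51 → w = 0.51
R4 (z=56.0): delicate=0.51, ¬heavy=1−0.71=0.29; AND[min(a, b)] → w = 0.29
R5 (z=155.0): robust=0.20 → w = 0.20
Weighted average = (0.20·29.0 + 0.18·133.0 + 0.51·99.0 + 0.29·56.0 + 0.20·155.0) / (0.20 + 0.18 + 0.51 + 0.29 + 0.20)
  = 127.4700 / 1.3800 = 92.37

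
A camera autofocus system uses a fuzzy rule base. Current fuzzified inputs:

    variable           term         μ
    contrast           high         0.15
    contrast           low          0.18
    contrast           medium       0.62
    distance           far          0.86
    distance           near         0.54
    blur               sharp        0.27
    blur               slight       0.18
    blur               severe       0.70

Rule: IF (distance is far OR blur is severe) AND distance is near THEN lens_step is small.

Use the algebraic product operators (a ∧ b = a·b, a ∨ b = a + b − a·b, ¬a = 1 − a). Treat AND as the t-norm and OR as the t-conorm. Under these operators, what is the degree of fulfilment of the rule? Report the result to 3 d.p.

0.517

firing strength: (far=0.86 OR severe=0.70) = 0.9580; AND[a·b] with near=0.54 → w = 0.5173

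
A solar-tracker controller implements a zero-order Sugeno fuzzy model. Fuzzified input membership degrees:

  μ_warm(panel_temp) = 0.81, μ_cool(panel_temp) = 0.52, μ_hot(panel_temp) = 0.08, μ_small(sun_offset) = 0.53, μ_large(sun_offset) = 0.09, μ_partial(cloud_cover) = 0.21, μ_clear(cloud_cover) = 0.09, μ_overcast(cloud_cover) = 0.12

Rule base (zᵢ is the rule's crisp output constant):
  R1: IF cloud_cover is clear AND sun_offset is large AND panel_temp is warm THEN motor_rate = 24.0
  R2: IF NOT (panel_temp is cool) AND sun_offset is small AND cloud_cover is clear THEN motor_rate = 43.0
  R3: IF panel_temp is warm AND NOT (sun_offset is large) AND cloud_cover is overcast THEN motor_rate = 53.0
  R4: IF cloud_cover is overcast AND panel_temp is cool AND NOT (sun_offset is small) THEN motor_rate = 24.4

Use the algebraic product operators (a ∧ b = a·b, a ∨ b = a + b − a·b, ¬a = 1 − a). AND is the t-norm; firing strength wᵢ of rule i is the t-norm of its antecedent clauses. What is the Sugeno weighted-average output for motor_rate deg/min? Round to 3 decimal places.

44.456

R1 (z=24.0): clear=0.09, large=0.09, warm=0.81; AND[a·b] → w = 0.0066
R2 (z=43.0): ¬cool=1−0.52=0.48, small=0.53, clear=0.09; AND[a·b] → w = 0.0229
R3 (z=53.0): warm=0.81, ¬large=1−0.09=0.91, overcast=0.12; AND[a·b] → w = 0.0885
R4 (z=24.4): overcast=0.12, cool=0.52, ¬small=1−0.53=0.47; AND[a·b] → w = 0.0293
Weighted average = (0.0066·24.0 + 0.0229·43.0 + 0.0885·53.0 + 0.0293·24.4) / (0.0066 + 0.0229 + 0.0885 + 0.0293)
  = 6.5456 / 0.1472 = 44.456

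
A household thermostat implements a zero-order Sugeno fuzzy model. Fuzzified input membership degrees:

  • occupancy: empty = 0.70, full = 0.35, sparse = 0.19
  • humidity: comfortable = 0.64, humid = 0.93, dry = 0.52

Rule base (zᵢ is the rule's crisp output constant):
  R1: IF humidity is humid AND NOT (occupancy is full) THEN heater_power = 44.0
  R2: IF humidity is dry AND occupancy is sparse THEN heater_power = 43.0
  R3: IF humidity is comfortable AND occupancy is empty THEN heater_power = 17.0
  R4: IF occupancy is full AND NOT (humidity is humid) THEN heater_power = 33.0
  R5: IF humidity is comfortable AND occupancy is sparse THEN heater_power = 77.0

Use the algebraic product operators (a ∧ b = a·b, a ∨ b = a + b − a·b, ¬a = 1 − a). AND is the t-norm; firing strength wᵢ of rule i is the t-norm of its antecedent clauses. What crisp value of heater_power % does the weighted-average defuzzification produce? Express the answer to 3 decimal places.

R1 (z=44.0): humid=0.93, ¬full=1−0.35=0.65; AND[a·b] → w = 0.6045
R2 (z=43.0): dry=0.52, sparse=0.19; AND[a·b] → w = 0.0988
R3 (z=17.0): comfortable=0.64, empty=0.70; AND[a·b] → w = 0.4480
R4 (z=33.0): full=0.35, ¬humid=1−0.93=0.07; AND[a·b] → w = 0.0245
R5 (z=77.0): comfortable=0.64, sparse=0.19; AND[a·b] → w = 0.1216
Weighted average = (0.6045·44.0 + 0.0988·43.0 + 0.4480·17.0 + 0.0245·33.0 + 0.1216·77.0) / (0.6045 + 0.0988 + 0.4480 + 0.0245 + 0.1216)
  = 48.6341 / 1.2974 = 37.486

37.486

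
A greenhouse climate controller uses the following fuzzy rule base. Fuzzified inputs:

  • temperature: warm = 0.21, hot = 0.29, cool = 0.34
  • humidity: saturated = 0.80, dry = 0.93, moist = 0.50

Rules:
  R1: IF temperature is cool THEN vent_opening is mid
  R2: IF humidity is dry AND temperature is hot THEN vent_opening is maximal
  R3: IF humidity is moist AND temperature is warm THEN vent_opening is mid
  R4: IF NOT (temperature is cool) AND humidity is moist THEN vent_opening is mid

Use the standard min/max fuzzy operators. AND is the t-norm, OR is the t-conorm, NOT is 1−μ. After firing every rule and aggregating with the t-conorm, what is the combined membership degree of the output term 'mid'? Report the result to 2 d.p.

R1: cool=0.34 → w = 0.34
R2: dry=0.93, hot=0.29; AND[min(a, b)] → w = 0.29
R3: moist=0.50, warm=0.21; AND[min(a, b)] → w = 0.21
R4: ¬cool=1−0.34=0.66, moist=0.50; AND[min(a, b)] → w = 0.50
Rules with consequent 'mid': {R1, R3, R4} → strengths 0.34, 0.21, 0.50
Aggregate via t-conorm [max(a, b)]: 0.50

0.50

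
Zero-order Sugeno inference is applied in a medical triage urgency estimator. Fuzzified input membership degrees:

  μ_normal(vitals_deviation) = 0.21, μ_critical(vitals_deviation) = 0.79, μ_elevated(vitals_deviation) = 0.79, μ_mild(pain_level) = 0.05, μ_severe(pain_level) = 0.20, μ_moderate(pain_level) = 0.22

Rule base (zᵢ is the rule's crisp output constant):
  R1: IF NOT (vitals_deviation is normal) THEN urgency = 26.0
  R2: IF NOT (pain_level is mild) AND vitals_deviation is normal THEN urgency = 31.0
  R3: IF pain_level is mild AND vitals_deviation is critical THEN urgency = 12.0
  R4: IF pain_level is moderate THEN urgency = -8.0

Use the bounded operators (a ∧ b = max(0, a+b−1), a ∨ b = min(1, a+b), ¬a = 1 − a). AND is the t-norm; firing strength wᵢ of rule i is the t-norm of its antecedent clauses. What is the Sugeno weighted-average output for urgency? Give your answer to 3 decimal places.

R1 (z=26.0): ¬normal=1−0.21=0.79 → w = 0.79
R2 (z=31.0): ¬mild=1−0.05=0.95, normal=0.21; AND[max(0, a+b−1)] → w = 0.16
R3 (z=12.0): mild=0.05, critical=0.79; AND[max(0, a+b−1)] → w = 0.00
R4 (z=-8.0): moderate=0.22 → w = 0.22
Weighted average = (0.79·26.0 + 0.16·31.0 + 0.00·12.0 + 0.22·-8.0) / (0.79 + 0.16 + 0.00 + 0.22)
  = 23.7400 / 1.1700 = 20.291

20.291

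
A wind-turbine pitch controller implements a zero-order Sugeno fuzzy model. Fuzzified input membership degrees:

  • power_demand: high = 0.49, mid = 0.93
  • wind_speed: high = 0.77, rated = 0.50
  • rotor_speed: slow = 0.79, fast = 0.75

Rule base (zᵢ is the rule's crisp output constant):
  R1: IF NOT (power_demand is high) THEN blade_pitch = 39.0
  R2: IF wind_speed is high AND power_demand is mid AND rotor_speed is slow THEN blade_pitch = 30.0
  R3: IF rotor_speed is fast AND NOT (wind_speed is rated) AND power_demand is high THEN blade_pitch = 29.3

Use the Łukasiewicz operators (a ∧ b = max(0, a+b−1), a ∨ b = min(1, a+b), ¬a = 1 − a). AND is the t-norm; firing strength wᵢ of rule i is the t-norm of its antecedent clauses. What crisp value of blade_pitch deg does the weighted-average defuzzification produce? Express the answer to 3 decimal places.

34.590

R1 (z=39.0): ¬high=1−0.49=0.51 → w = 0.51
R2 (z=30.0): high=0.77, mid=0.93, slow=0.79; AND[max(0, a+b−1)] → w = 0.49
R3 (z=29.3): fast=0.75, ¬rated=1−0.50=0.50, high=0.49; AND[max(0, a+b−1)] → w = 0.00
Weighted average = (0.51·39.0 + 0.49·30.0 + 0.00·29.3) / (0.51 + 0.49 + 0.00)
  = 34.5900 / 1.0000 = 34.590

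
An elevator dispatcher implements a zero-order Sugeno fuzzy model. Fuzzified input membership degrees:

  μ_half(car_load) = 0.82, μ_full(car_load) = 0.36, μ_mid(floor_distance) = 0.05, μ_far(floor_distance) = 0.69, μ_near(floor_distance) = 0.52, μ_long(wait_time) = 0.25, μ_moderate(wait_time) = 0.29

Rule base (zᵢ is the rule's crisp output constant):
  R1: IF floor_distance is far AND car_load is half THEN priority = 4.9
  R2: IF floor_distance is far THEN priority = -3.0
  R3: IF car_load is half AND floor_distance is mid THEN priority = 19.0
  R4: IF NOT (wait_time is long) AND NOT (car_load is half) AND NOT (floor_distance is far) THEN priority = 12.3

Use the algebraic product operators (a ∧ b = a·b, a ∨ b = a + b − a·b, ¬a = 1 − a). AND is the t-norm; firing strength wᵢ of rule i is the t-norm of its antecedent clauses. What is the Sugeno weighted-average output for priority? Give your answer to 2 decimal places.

1.49

R1 (z=4.9): far=0.69, half=0.82; AND[a·b] → w = 0.5658
R2 (z=-3.0): far=0.69 → w = 0.6900
R3 (z=19.0): half=0.82, mid=0.05; AND[a·b] → w = 0.0410
R4 (z=12.3): ¬long=1−0.25=0.75, ¬half=1−0.82=0.18, ¬far=1−0.69=0.31; AND[a·b] → w = 0.0419
Weighted average = (0.5658·4.9 + 0.6900·-3.0 + 0.0410·19.0 + 0.0419·12.3) / (0.5658 + 0.6900 + 0.0410 + 0.0419)
  = 1.9962 / 1.3386 = 1.49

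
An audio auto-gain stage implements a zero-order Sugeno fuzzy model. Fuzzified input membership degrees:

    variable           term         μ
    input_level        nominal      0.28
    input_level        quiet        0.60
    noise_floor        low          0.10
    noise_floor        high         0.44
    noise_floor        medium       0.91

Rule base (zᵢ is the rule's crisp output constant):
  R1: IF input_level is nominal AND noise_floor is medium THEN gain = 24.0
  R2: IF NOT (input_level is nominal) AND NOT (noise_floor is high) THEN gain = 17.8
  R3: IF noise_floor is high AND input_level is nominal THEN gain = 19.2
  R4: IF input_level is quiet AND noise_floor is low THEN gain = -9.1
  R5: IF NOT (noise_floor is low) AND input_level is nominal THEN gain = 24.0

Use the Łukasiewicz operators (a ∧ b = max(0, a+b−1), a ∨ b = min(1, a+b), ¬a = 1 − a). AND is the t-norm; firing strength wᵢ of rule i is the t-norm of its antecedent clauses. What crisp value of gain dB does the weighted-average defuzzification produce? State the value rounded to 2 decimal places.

R1 (z=24.0): nominal=0.28, medium=0.91; AND[max(0, a+b−1)] → w = 0.19
R2 (z=17.8): ¬nominal=1−0.28=0.72, ¬high=1−0.44=0.56; AND[max(0, a+b−1)] → w = 0.28
R3 (z=19.2): high=0.44, nominal=0.28; AND[max(0, a+b−1)] → w = 0.00
R4 (z=-9.1): quiet=0.60, low=0.10; AND[max(0, a+b−1)] → w = 0.00
R5 (z=24.0): ¬low=1−0.10=0.90, nominal=0.28; AND[max(0, a+b−1)] → w = 0.18
Weighted average = (0.19·24.0 + 0.28·17.8 + 0.00·19.2 + 0.00·-9.1 + 0.18·24.0) / (0.19 + 0.28 + 0.00 + 0.00 + 0.18)
  = 13.8640 / 0.6500 = 21.33

21.33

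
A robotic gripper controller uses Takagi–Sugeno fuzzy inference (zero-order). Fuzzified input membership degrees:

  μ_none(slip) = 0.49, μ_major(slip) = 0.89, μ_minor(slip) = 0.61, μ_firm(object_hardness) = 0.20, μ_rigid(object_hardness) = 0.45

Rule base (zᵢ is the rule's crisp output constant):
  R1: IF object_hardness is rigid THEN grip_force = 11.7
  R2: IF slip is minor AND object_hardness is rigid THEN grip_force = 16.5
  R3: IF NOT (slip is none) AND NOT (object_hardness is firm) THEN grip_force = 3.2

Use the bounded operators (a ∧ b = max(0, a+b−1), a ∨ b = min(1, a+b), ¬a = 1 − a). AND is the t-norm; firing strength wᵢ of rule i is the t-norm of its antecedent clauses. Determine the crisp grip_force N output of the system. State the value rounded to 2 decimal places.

8.84

R1 (z=11.7): rigid=0.45 → w = 0.45
R2 (z=16.5): minor=0.61, rigid=0.45; AND[max(0, a+b−1)] → w = 0.06
R3 (z=3.2): ¬none=1−0.49=0.51, ¬firm=1−0.20=0.80; AND[max(0, a+b−1)] → w = 0.31
Weighted average = (0.45·11.7 + 0.06·16.5 + 0.31·3.2) / (0.45 + 0.06 + 0.31)
  = 7.2470 / 0.8200 = 8.84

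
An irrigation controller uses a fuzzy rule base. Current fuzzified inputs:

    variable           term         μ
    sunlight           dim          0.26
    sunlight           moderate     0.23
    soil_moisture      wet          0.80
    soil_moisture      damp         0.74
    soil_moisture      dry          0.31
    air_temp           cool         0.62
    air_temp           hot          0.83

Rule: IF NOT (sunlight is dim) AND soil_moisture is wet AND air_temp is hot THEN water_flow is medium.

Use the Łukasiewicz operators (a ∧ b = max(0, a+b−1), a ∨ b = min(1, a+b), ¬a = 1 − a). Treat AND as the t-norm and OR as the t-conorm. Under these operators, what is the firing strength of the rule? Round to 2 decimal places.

firing strength: ¬dim=1−0.26=0.74, wet=0.80, hot=0.83; AND[max(0, a+b−1)] → w = 0.37

0.37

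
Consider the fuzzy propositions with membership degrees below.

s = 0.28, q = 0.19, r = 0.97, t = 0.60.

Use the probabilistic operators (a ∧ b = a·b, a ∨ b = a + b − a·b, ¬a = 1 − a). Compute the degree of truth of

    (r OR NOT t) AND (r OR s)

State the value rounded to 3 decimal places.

0.961

NOT t = 1 − 0.6000 = 0.4000
r OR NOT t = a + b − a·b on (0.9700, 0.4000) = 0.9820
r OR s = a + b − a·b on (0.9700, 0.2800) = 0.9784
(r OR NOT t) AND (r OR s) = a·b on (0.9820, 0.9784) = 0.9608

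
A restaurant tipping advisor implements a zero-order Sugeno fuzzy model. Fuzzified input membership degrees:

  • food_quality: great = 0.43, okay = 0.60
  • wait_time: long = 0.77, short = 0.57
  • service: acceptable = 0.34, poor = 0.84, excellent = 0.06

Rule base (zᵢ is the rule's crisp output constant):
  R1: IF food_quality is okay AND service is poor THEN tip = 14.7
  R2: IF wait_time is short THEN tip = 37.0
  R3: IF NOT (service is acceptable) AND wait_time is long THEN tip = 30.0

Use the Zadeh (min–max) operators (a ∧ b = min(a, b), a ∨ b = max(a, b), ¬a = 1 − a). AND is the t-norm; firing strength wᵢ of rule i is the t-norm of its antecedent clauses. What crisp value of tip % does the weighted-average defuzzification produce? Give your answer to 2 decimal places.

R1 (z=14.7): okay=0.60, poor=0.84; AND[min(a, b)] → w = 0.60
R2 (z=37.0): short=0.57 → w = 0.57
R3 (z=30.0): ¬acceptable=1−0.34=0.66, long=0.77; AND[min(a, b)] → w = 0.66
Weighted average = (0.60·14.7 + 0.57·37.0 + 0.66·30.0) / (0.60 + 0.57 + 0.66)
  = 49.7100 / 1.8300 = 27.16

27.16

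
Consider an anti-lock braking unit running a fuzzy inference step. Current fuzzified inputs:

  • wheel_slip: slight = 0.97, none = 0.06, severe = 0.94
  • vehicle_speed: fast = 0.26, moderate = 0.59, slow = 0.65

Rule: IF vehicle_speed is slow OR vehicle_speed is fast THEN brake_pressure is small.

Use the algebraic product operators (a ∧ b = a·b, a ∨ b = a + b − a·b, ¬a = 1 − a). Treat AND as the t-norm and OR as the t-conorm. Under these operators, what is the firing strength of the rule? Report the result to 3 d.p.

firing strength: slow=0.65, fast=0.26; OR[a + b − a·b] → w = 0.7410

0.741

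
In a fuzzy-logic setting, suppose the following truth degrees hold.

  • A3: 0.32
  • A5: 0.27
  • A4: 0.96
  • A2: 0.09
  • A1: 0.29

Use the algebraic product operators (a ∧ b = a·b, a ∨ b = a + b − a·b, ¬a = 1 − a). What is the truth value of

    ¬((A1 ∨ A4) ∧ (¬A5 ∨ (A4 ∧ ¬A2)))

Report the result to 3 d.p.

A1 ∨ A4 = a + b − a·b on (0.2900, 0.9600) = 0.9716
¬A5 = 1 − 0.2700 = 0.7300
¬A2 = 1 − 0.0900 = 0.9100
A4 ∧ ¬A2 = a·b on (0.9600, 0.9100) = 0.8736
¬A5 ∨ (A4 ∧ ¬A2) = a + b − a·b on (0.7300, 0.8736) = 0.9659
(A1 ∨ A4) ∧ (¬A5 ∨ (A4 ∧ ¬A2)) = a·b on (0.9716, 0.9659) = 0.9384
¬((A1 ∨ A4) ∧ (¬A5 ∨ (A4 ∧ ¬A2))) = 1 − 0.9384 = 0.0616

0.062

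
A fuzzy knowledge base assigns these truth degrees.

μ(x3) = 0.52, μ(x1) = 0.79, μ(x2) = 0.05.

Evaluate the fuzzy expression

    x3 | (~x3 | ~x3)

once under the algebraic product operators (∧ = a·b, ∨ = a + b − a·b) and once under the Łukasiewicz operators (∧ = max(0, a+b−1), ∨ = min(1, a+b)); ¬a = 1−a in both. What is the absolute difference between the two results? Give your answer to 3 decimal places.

Under algebraic product:
  ~x3 = 1 − 0.5200 = 0.4800
  ~x3 = 1 − 0.5200 = 0.4800
  ~x3 | ~x3 = a + b − a·b on (0.4800, 0.4800) = 0.7296
  x3 | (~x3 | ~x3) = a + b − a·b on (0.5200, 0.7296) = 0.8702
  → value = 0.8702
Under Łukasiewicz:
  ~x3 = 1 − 0.52 = 0.48
  ~x3 = 1 − 0.52 = 0.48
  ~x3 | ~x3 = min(1, a+b) on (0.48, 0.48) = 0.96
  x3 | (~x3 | ~x3) = min(1, a+b) on (0.52, 0.96) = 1.00
  → value = 1.0000
|0.8702 − 1.0000| = 0.130

0.130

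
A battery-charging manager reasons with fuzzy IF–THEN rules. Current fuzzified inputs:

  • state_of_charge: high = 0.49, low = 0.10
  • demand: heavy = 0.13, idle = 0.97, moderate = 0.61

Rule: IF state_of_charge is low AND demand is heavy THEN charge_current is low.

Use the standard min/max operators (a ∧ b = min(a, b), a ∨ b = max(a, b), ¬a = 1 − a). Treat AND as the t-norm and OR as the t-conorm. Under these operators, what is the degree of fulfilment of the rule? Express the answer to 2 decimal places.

firing strength: low=0.10, heavy=0.13; AND[min(a, b)] → w = 0.10

0.10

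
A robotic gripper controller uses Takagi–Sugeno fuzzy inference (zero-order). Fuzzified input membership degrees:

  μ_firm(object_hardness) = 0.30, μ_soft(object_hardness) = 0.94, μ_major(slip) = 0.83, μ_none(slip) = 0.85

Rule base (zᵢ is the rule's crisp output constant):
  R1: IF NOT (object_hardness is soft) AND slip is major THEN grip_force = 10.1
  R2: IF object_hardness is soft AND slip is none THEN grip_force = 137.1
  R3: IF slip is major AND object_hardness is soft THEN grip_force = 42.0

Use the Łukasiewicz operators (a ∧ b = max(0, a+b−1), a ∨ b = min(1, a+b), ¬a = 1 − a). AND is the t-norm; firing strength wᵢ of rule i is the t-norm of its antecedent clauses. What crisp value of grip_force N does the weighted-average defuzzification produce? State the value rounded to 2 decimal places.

90.16

R1 (z=10.1): ¬soft=1−0.94=0.06, major=0.83; AND[max(0, a+b−1)] → w = 0.00
R2 (z=137.1): soft=0.94, none=0.85; AND[max(0, a+b−1)] → w = 0.79
R3 (z=42.0): major=0.83, soft=0.94; AND[max(0, a+b−1)] → w = 0.77
Weighted average = (0.00·10.1 + 0.79·137.1 + 0.77·42.0) / (0.00 + 0.79 + 0.77)
  = 140.6490 / 1.5600 = 90.16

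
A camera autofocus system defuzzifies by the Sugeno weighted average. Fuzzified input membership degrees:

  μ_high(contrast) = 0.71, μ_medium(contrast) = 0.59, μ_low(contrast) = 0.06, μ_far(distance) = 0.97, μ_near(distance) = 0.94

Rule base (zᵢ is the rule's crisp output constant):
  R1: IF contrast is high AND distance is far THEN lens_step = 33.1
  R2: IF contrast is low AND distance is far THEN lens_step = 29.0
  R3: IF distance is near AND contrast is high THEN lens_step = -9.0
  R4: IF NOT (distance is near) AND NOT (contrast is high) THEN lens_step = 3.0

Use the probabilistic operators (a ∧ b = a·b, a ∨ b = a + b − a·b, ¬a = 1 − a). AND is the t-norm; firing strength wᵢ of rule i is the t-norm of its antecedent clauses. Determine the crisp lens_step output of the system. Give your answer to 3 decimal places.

12.942

R1 (z=33.1): high=0.71, far=0.97; AND[a·b] → w = 0.6887
R2 (z=29.0): low=0.06, far=0.97; AND[a·b] → w = 0.0582
R3 (z=-9.0): near=0.94, high=0.71; AND[a·b] → w = 0.6674
R4 (z=3.0): ¬near=1−0.94=0.06, ¬high=1−0.71=0.29; AND[a·b] → w = 0.0174
Weighted average = (0.6887·33.1 + 0.0582·29.0 + 0.6674·-9.0 + 0.0174·3.0) / (0.6887 + 0.0582 + 0.6674 + 0.0174)
  = 18.5294 / 1.4317 = 12.942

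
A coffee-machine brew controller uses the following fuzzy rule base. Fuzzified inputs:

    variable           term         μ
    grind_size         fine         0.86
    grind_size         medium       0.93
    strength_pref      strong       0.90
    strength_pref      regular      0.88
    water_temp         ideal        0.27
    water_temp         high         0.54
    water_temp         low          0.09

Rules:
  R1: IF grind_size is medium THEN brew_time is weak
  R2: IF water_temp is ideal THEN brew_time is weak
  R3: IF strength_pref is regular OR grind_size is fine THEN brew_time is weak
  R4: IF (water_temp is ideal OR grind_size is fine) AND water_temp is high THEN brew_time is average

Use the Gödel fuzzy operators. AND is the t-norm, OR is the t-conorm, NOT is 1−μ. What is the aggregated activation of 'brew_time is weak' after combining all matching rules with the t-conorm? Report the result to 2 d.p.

0.93

R1: medium=0.93 → w = 0.93
R2: ideal=0.27 → w = 0.27
R3: regular=0.88, fine=0.86; OR[max(a, b)] → w = 0.88
R4: (ideal=0.27 OR fine=0.86) = 0.86; AND[min(a, b)] with high=0.54 → w = 0.54
Rules with consequent 'weak': {R1, R2, R3} → strengths 0.93, 0.27, 0.88
Aggregate via t-conorm [max(a, b)]: 0.93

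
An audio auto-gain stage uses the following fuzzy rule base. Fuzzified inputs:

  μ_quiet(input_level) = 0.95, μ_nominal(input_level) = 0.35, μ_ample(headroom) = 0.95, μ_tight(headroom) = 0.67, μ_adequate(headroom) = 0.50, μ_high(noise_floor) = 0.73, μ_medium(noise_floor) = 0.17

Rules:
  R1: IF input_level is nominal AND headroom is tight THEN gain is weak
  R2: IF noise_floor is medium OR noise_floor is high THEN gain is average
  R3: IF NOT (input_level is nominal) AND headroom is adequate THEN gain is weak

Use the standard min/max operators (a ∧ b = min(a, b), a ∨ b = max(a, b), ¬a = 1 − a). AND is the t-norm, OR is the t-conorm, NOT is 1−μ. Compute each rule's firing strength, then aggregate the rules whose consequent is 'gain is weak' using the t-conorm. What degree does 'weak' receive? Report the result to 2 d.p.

0.50

R1: nominal=0.35, tight=0.67; AND[min(a, b)] → w = 0.35
R2: medium=0.17, high=0.73; OR[max(a, b)] → w = 0.73
R3: ¬nominal=1−0.35=0.65, adequate=0.50; AND[min(a, b)] → w = 0.50
Rules with consequent 'weak': {R1, R3} → strengths 0.35, 0.50
Aggregate via t-conorm [max(a, b)]: 0.50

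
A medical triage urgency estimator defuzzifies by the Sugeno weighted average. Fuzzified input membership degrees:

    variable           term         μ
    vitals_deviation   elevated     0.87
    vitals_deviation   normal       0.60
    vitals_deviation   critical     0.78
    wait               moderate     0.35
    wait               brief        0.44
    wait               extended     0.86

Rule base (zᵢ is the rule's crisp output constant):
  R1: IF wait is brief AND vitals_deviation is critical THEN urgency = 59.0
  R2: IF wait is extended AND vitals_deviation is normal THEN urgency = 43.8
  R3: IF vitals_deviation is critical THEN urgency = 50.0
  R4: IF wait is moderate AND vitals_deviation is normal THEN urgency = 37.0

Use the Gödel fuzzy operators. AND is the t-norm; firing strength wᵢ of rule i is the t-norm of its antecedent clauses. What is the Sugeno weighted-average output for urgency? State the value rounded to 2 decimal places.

R1 (z=59.0): brief=0.44, critical=0.78; AND[min(a, b)] → w = 0.44
R2 (z=43.8): extended=0.86, normal=0.60; AND[min(a, b)] → w = 0.60
R3 (z=50.0): critical=0.78 → w = 0.78
R4 (z=37.0): moderate=0.35, normal=0.60; AND[min(a, b)] → w = 0.35
Weighted average = (0.44·59.0 + 0.60·43.8 + 0.78·50.0 + 0.35·37.0) / (0.44 + 0.60 + 0.78 + 0.35)
  = 104.1900 / 2.1700 = 48.01

48.01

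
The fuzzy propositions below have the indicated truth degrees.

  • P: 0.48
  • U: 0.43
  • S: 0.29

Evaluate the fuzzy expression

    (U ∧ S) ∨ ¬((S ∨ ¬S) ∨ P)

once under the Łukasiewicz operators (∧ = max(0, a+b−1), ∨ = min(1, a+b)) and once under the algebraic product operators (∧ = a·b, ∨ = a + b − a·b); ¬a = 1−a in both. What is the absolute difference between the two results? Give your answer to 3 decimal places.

0.218

Under Łukasiewicz:
  U ∧ S = max(0, a+b−1) on (0.43, 0.29) = 0.00
  ¬S = 1 − 0.29 = 0.71
  S ∨ ¬S = min(1, a+b) on (0.29, 0.71) = 1.00
  (S ∨ ¬S) ∨ P = min(1, a+b) on (1.00, 0.48) = 1.00
  ¬((S ∨ ¬S) ∨ P) = 1 − 1.00 = 0.00
  (U ∧ S) ∨ ¬((S ∨ ¬S) ∨ P) = min(1, a+b) on (0.00, 0.00) = 0.00
  → value = 0.0000
Under algebraic product:
  U ∧ S = a·b on (0.4300, 0.2900) = 0.1247
  ¬S = 1 − 0.2900 = 0.7100
  S ∨ ¬S = a + b − a·b on (0.2900, 0.7100) = 0.7941
  (S ∨ ¬S) ∨ P = a + b − a·b on (0.7941, 0.4800) = 0.8929
  ¬((S ∨ ¬S) ∨ P) = 1 − 0.8929 = 0.1071
  (U ∧ S) ∨ ¬((S ∨ ¬S) ∨ P) = a + b − a·b on (0.1247, 0.1071) = 0.2184
  → value = 0.2184
|0.0000 − 0.2184| = 0.218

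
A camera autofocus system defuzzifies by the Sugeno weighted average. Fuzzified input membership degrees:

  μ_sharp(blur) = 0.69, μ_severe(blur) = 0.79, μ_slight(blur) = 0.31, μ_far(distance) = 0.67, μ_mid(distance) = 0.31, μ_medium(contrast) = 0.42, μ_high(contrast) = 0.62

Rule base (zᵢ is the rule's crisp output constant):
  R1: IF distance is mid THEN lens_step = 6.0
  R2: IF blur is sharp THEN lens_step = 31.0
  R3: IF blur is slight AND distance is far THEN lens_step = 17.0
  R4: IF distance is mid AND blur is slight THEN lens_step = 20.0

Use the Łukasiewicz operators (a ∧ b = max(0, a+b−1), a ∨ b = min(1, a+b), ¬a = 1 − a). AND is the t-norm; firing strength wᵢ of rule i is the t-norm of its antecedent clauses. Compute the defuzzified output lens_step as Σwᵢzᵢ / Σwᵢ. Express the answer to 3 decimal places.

23.250

R1 (z=6.0): mid=0.31 → w = 0.31
R2 (z=31.0): sharp=0.69 → w = 0.69
R3 (z=17.0): slight=0.31, far=0.67; AND[max(0, a+b−1)] → w = 0.00
R4 (z=20.0): mid=0.31, slight=0.31; AND[max(0, a+b−1)] → w = 0.00
Weighted average = (0.31·6.0 + 0.69·31.0 + 0.00·17.0 + 0.00·20.0) / (0.31 + 0.69 + 0.00 + 0.00)
  = 23.2500 / 1.0000 = 23.250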